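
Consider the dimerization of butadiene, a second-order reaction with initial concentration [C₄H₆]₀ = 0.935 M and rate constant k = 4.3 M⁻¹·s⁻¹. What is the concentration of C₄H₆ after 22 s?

0.01045 M

Step 1: For a second-order reaction: 1/[C₄H₆] = 1/[C₄H₆]₀ + kt
Step 2: 1/[C₄H₆] = 1/0.935 + 4.3 × 22
Step 3: 1/[C₄H₆] = 1.07 + 94.6 = 95.67
Step 4: [C₄H₆] = 1/95.67 = 0.01045 M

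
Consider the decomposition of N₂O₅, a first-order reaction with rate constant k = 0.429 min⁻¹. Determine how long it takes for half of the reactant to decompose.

1.616 min

Step 1: For a first-order reaction, t₁/₂ = ln(2)/k
Step 2: t₁/₂ = ln(2)/0.429
Step 3: t₁/₂ = 0.6931/0.429 = 1.616 min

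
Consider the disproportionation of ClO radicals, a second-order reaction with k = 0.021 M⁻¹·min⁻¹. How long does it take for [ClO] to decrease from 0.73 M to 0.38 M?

60.08 min

Step 1: For second-order: t = (1/[ClO] - 1/[ClO]₀)/k
Step 2: t = (1/0.38 - 1/0.73)/0.021
Step 3: t = (2.632 - 1.37)/0.021
Step 4: t = 1.262/0.021 = 60.08 min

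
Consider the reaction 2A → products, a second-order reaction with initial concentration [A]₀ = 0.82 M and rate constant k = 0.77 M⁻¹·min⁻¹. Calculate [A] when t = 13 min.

0.08905 M

Step 1: For a second-order reaction: 1/[A] = 1/[A]₀ + kt
Step 2: 1/[A] = 1/0.82 + 0.77 × 13
Step 3: 1/[A] = 1.22 + 10.01 = 11.23
Step 4: [A] = 1/11.23 = 0.08905 M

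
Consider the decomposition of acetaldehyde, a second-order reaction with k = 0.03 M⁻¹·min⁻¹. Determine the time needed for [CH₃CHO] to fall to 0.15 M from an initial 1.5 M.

200 min

Step 1: For second-order: t = (1/[CH₃CHO] - 1/[CH₃CHO]₀)/k
Step 2: t = (1/0.15 - 1/1.5)/0.03
Step 3: t = (6.667 - 0.6667)/0.03
Step 4: t = 6/0.03 = 200 min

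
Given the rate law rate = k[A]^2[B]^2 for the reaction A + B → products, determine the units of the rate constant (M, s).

M⁻³·s⁻¹

Step 1: Overall order = 2 + 2 = 4.
Step 2: rate has units M·s⁻¹; [A]^2[B]^2 has units M^4.
Step 3: k = rate/([A]^2[B]^2), so units of k = M^(1-4)·s⁻¹ = M⁻³·s⁻¹.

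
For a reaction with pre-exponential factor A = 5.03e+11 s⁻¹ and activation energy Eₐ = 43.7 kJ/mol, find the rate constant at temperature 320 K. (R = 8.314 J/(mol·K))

3.70e+04 s⁻¹

Step 1: Use the Arrhenius equation: k = A × exp(-Eₐ/RT)
Step 2: Convert Eₐ to J/mol: 43.7 kJ/mol = 43700 J/mol
Step 3: Calculate the exponent: -Eₐ/(RT) = -43700/(8.314 × 320) = -16.42561
Step 4: k = 5.03e+11 × exp(-16.42561)
Step 5: k = 5.03e+11 × 7.35272e-08 = 3.6984e+04 s⁻¹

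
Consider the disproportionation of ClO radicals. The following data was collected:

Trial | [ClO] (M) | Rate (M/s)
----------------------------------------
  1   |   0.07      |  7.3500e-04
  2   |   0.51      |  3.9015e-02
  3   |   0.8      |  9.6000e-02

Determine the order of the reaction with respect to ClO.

second order (2)

Step 1: Compare trials to find order n where rate₂/rate₁ = ([ClO]₂/[ClO]₁)^n
Step 2: rate₂/rate₁ = 3.9015e-02/7.3500e-04 = 53.08
Step 3: [ClO]₂/[ClO]₁ = 0.51/0.07 = 7.286
Step 4: n = ln(53.08)/ln(7.286) = 2.00 ≈ 2
Step 5: The reaction is second order in ClO.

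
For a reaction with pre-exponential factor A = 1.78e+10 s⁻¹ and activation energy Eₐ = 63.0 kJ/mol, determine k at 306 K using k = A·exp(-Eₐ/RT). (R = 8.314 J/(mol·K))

3.13e-01 s⁻¹

Step 1: Use the Arrhenius equation: k = A × exp(-Eₐ/RT)
Step 2: Convert Eₐ to J/mol: 63.0 kJ/mol = 63000 J/mol
Step 3: Calculate the exponent: -Eₐ/(RT) = -63000/(8.314 × 306) = -24.76333
Step 4: k = 1.78e+10 × exp(-24.76333)
Step 5: k = 1.78e+10 × 1.75963e-11 = 3.1321e-01 s⁻¹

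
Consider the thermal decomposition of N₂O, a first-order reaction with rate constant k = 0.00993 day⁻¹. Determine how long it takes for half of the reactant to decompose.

69.8 day

Step 1: For a first-order reaction, t₁/₂ = ln(2)/k
Step 2: t₁/₂ = ln(2)/0.00993
Step 3: t₁/₂ = 0.6931/0.00993 = 69.8 day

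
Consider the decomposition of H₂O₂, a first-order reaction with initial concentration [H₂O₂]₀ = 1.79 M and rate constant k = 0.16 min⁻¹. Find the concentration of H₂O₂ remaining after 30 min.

0.01473 M

Step 1: For a first-order reaction: [H₂O₂] = [H₂O₂]₀ × e^(-kt)
Step 2: [H₂O₂] = 1.79 × e^(-0.16 × 30)
Step 3: [H₂O₂] = 1.79 × e^(-4.8)
Step 4: [H₂O₂] = 1.79 × 0.00822975 = 0.01473 M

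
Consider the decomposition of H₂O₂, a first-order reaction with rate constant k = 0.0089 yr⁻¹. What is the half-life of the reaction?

77.88 yr

Step 1: For a first-order reaction, t₁/₂ = ln(2)/k
Step 2: t₁/₂ = ln(2)/0.0089
Step 3: t₁/₂ = 0.6931/0.0089 = 77.88 yr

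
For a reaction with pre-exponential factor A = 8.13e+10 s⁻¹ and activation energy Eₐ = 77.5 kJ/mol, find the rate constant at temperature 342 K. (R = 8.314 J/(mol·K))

1.18e-01 s⁻¹

Step 1: Use the Arrhenius equation: k = A × exp(-Eₐ/RT)
Step 2: Convert Eₐ to J/mol: 77.5 kJ/mol = 77500 J/mol
Step 3: Calculate the exponent: -Eₐ/(RT) = -77500/(8.314 × 342) = -27.25622
Step 4: k = 8.13e+10 × exp(-27.25622)
Step 5: k = 8.13e+10 × 1.45470e-12 = 1.1827e-01 s⁻¹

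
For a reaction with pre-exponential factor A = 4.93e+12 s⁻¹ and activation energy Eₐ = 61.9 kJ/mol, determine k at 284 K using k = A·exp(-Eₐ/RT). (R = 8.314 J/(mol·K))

2.03e+01 s⁻¹

Step 1: Use the Arrhenius equation: k = A × exp(-Eₐ/RT)
Step 2: Convert Eₐ to J/mol: 61.9 kJ/mol = 61900 J/mol
Step 3: Calculate the exponent: -Eₐ/(RT) = -61900/(8.314 × 284) = -26.21575
Step 4: k = 4.93e+12 × exp(-26.21575)
Step 5: k = 4.93e+12 × 4.11760e-12 = 2.0300e+01 s⁻¹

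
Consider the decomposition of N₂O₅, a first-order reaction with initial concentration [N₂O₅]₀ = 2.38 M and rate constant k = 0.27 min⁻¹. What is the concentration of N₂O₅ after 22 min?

0.006264 M

Step 1: For a first-order reaction: [N₂O₅] = [N₂O₅]₀ × e^(-kt)
Step 2: [N₂O₅] = 2.38 × e^(-0.27 × 22)
Step 3: [N₂O₅] = 2.38 × e^(-5.94)
Step 4: [N₂O₅] = 2.38 × 0.00263203 = 0.006264 M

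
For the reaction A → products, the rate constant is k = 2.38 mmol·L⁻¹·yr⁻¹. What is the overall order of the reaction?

zeroth order (0)

Step 1: The units of k for an nth-order reaction are (concentration)^(1-n)·(time)⁻¹.
Step 2: Here k has units mmol·L⁻¹·yr⁻¹, so the concentration exponent is 1.
Step 3: 1 - n = 1 ⇒ n = 0. The reaction is zeroth order.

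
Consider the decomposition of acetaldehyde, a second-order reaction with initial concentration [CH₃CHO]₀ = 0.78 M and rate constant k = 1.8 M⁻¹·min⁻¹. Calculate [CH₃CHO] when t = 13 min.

0.04052 M

Step 1: For a second-order reaction: 1/[CH₃CHO] = 1/[CH₃CHO]₀ + kt
Step 2: 1/[CH₃CHO] = 1/0.78 + 1.8 × 13
Step 3: 1/[CH₃CHO] = 1.282 + 23.4 = 24.68
Step 4: [CH₃CHO] = 1/24.68 = 0.04052 M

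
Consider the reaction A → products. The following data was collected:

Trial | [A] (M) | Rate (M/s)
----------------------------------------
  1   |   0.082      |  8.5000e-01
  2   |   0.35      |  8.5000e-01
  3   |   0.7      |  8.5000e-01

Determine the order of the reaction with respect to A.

zeroth order (0)

Step 1: Compare trials - when concentration changes, rate stays constant.
Step 2: rate₂/rate₁ = 8.5000e-01/8.5000e-01 = 1
Step 3: [A]₂/[A]₁ = 0.35/0.082 = 4.268
Step 4: Since rate ratio ≈ (conc ratio)^0, the reaction is zeroth order.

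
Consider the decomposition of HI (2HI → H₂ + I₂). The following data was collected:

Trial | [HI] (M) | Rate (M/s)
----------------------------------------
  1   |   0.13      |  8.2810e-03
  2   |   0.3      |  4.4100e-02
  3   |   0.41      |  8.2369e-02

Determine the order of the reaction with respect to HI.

second order (2)

Step 1: Compare trials to find order n where rate₂/rate₁ = ([HI]₂/[HI]₁)^n
Step 2: rate₂/rate₁ = 4.4100e-02/8.2810e-03 = 5.325
Step 3: [HI]₂/[HI]₁ = 0.3/0.13 = 2.308
Step 4: n = ln(5.325)/ln(2.308) = 2.00 ≈ 2
Step 5: The reaction is second order in HI.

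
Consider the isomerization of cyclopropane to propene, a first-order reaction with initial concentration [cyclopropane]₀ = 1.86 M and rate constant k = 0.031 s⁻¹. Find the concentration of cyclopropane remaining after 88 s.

0.1216 M

Step 1: For a first-order reaction: [cyclopropane] = [cyclopropane]₀ × e^(-kt)
Step 2: [cyclopropane] = 1.86 × e^(-0.031 × 88)
Step 3: [cyclopropane] = 1.86 × e^(-2.728)
Step 4: [cyclopropane] = 1.86 × 0.0653499 = 0.1216 M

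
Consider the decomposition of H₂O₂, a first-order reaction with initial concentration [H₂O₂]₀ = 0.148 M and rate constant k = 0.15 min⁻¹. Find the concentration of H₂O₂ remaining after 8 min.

0.04458 M

Step 1: For a first-order reaction: [H₂O₂] = [H₂O₂]₀ × e^(-kt)
Step 2: [H₂O₂] = 0.148 × e^(-0.15 × 8)
Step 3: [H₂O₂] = 0.148 × e^(-1.2)
Step 4: [H₂O₂] = 0.148 × 0.301194 = 0.04458 M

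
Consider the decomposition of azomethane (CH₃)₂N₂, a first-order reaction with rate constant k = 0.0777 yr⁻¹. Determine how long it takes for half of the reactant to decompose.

8.921 yr

Step 1: For a first-order reaction, t₁/₂ = ln(2)/k
Step 2: t₁/₂ = ln(2)/0.0777
Step 3: t₁/₂ = 0.6931/0.0777 = 8.921 yr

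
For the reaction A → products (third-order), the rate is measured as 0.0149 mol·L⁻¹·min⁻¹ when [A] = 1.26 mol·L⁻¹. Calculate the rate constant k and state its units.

0.007449 (mol·L⁻¹)⁻²·min⁻¹

Step 1: rate = k[A]^3, so k = rate / [A]^3.
Step 2: k = 0.0149 / (1.26)^3 = 0.0149 / 2.
Step 3: k = 0.007449 (mol·L⁻¹)⁻²·min⁻¹.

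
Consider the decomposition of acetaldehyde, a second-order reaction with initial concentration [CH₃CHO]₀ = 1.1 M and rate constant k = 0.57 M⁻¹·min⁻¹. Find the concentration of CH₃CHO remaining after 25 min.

0.06597 M

Step 1: For a second-order reaction: 1/[CH₃CHO] = 1/[CH₃CHO]₀ + kt
Step 2: 1/[CH₃CHO] = 1/1.1 + 0.57 × 25
Step 3: 1/[CH₃CHO] = 0.9091 + 14.25 = 15.16
Step 4: [CH₃CHO] = 1/15.16 = 0.06597 M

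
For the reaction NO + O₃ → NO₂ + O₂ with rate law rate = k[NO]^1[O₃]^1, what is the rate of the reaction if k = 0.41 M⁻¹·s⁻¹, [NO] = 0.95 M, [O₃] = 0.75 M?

0.2921 M/s

Step 1: The rate law is rate = k[NO]^1[O₃]^1
Step 2: Substitute: rate = 0.41 × (0.95)^1 × (0.75)^1
Step 3: rate = 0.41 × 0.95 × 0.75 = 0.292125 M/s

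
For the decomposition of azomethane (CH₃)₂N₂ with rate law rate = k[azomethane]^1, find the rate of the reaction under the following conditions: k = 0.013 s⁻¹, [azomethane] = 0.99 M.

0.01287 M/s

Step 1: Identify the rate law: rate = k[azomethane]^1
Step 2: Substitute values: rate = 0.013 × (0.99)^1
Step 3: Calculate: rate = 0.013 × 0.99 = 0.01287 M/s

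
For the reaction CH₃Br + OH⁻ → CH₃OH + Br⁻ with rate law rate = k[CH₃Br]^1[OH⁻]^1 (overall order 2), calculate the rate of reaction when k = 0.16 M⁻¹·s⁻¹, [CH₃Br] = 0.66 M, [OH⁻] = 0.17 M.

0.01795 M/s

Step 1: The rate law is rate = k[CH₃Br]^1[OH⁻]^1, overall order = 1+1 = 2
Step 2: Substitute values: rate = 0.16 × (0.66)^1 × (0.17)^1
Step 3: rate = 0.16 × 0.66 × 0.17 = 0.017952 M/s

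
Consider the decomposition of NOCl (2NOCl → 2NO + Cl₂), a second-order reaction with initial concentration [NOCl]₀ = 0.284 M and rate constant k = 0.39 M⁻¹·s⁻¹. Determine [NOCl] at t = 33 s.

0.06101 M

Step 1: For a second-order reaction: 1/[NOCl] = 1/[NOCl]₀ + kt
Step 2: 1/[NOCl] = 1/0.284 + 0.39 × 33
Step 3: 1/[NOCl] = 3.521 + 12.87 = 16.39
Step 4: [NOCl] = 1/16.39 = 0.06101 M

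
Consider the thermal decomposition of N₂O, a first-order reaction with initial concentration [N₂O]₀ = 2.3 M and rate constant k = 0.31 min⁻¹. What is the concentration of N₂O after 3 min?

0.9075 M

Step 1: For a first-order reaction: [N₂O] = [N₂O]₀ × e^(-kt)
Step 2: [N₂O] = 2.3 × e^(-0.31 × 3)
Step 3: [N₂O] = 2.3 × e^(-0.93)
Step 4: [N₂O] = 2.3 × 0.394554 = 0.9075 M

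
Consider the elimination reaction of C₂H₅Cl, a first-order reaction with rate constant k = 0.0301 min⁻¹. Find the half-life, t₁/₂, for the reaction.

23.03 min

Step 1: For a first-order reaction, t₁/₂ = ln(2)/k
Step 2: t₁/₂ = ln(2)/0.0301
Step 3: t₁/₂ = 0.6931/0.0301 = 23.03 min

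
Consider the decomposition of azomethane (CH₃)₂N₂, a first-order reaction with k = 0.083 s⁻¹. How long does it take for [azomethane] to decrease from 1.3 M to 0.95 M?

3.779 s

Step 1: For first-order: t = ln([azomethane]₀/[azomethane])/k
Step 2: t = ln(1.3/0.95)/0.083
Step 3: t = ln(1.368)/0.083
Step 4: t = 0.3137/0.083 = 3.779 s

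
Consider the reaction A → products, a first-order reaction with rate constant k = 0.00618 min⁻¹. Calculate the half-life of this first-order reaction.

112.2 min

Step 1: For a first-order reaction, t₁/₂ = ln(2)/k
Step 2: t₁/₂ = ln(2)/0.00618
Step 3: t₁/₂ = 0.6931/0.00618 = 112.2 min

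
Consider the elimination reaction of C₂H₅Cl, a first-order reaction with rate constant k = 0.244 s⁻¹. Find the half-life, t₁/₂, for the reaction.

2.841 s

Step 1: For a first-order reaction, t₁/₂ = ln(2)/k
Step 2: t₁/₂ = ln(2)/0.244
Step 3: t₁/₂ = 0.6931/0.244 = 2.841 s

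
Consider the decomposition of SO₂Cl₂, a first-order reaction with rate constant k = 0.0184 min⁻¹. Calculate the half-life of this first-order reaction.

37.67 min

Step 1: For a first-order reaction, t₁/₂ = ln(2)/k
Step 2: t₁/₂ = ln(2)/0.0184
Step 3: t₁/₂ = 0.6931/0.0184 = 37.67 min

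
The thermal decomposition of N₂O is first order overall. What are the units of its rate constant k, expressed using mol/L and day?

day⁻¹

Step 1: For overall order n, rate = k × (concentration)^n.
Step 2: Rate has units mol/L·day⁻¹; concentration term has units (mol/L)^1.
Step 3: k = rate / (concentration)^n, so units of k = (mol/L)^(1-1)·day⁻¹ = day⁻¹.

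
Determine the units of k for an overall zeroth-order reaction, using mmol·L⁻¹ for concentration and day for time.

mmol·L⁻¹·day⁻¹

Step 1: For overall order n, rate = k × (concentration)^n.
Step 2: Rate has units mmol·L⁻¹·day⁻¹; concentration term has units (mmol·L⁻¹)^0.
Step 3: k = rate / (concentration)^n, so units of k = (mmol·L⁻¹)^(1-0)·day⁻¹ = mmol·L⁻¹·day⁻¹.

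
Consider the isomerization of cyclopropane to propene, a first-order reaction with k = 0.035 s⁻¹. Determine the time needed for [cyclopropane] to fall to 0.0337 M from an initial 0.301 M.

62.56 s

Step 1: For first-order: t = ln([cyclopropane]₀/[cyclopropane])/k
Step 2: t = ln(0.301/0.0337)/0.035
Step 3: t = ln(8.932)/0.035
Step 4: t = 2.19/0.035 = 62.56 s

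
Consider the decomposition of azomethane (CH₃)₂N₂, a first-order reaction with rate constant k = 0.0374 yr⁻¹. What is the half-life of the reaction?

18.53 yr

Step 1: For a first-order reaction, t₁/₂ = ln(2)/k
Step 2: t₁/₂ = ln(2)/0.0374
Step 3: t₁/₂ = 0.6931/0.0374 = 18.53 yr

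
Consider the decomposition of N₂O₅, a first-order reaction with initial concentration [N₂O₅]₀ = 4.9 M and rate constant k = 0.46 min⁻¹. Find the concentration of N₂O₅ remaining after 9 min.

0.07802 M

Step 1: For a first-order reaction: [N₂O₅] = [N₂O₅]₀ × e^(-kt)
Step 2: [N₂O₅] = 4.9 × e^(-0.46 × 9)
Step 3: [N₂O₅] = 4.9 × e^(-4.14)
Step 4: [N₂O₅] = 4.9 × 0.0159229 = 0.07802 M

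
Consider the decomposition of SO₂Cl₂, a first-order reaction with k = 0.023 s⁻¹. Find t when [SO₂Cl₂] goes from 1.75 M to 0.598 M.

46.69 s

Step 1: For first-order: t = ln([SO₂Cl₂]₀/[SO₂Cl₂])/k
Step 2: t = ln(1.75/0.598)/0.023
Step 3: t = ln(2.926)/0.023
Step 4: t = 1.074/0.023 = 46.69 s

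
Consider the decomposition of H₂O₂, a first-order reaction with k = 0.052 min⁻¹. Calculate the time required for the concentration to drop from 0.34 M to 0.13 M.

18.49 min

Step 1: For first-order: t = ln([H₂O₂]₀/[H₂O₂])/k
Step 2: t = ln(0.34/0.13)/0.052
Step 3: t = ln(2.615)/0.052
Step 4: t = 0.9614/0.052 = 18.49 min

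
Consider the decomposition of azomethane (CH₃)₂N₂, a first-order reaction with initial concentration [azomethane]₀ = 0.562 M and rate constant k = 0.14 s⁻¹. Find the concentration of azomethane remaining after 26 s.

0.01475 M

Step 1: For a first-order reaction: [azomethane] = [azomethane]₀ × e^(-kt)
Step 2: [azomethane] = 0.562 × e^(-0.14 × 26)
Step 3: [azomethane] = 0.562 × e^(-3.64)
Step 4: [azomethane] = 0.562 × 0.0262523 = 0.01475 M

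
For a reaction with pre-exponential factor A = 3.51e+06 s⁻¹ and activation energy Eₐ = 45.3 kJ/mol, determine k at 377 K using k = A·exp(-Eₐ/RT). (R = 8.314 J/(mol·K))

1.86e+00 s⁻¹

Step 1: Use the Arrhenius equation: k = A × exp(-Eₐ/RT)
Step 2: Convert Eₐ to J/mol: 45.3 kJ/mol = 45300 J/mol
Step 3: Calculate the exponent: -Eₐ/(RT) = -45300/(8.314 × 377) = -14.45263
Step 4: k = 3.51e+06 × exp(-14.45263)
Step 5: k = 3.51e+06 × 5.28814e-07 = 1.8561e+00 s⁻¹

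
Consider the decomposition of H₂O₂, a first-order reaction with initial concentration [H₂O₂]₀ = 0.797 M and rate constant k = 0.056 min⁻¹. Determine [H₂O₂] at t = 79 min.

0.009553 M

Step 1: For a first-order reaction: [H₂O₂] = [H₂O₂]₀ × e^(-kt)
Step 2: [H₂O₂] = 0.797 × e^(-0.056 × 79)
Step 3: [H₂O₂] = 0.797 × e^(-4.424)
Step 4: [H₂O₂] = 0.797 × 0.0119862 = 0.009553 M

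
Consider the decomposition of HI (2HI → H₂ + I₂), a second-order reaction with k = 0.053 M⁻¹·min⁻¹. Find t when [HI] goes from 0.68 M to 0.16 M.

90.18 min

Step 1: For second-order: t = (1/[HI] - 1/[HI]₀)/k
Step 2: t = (1/0.16 - 1/0.68)/0.053
Step 3: t = (6.25 - 1.471)/0.053
Step 4: t = 4.779/0.053 = 90.18 min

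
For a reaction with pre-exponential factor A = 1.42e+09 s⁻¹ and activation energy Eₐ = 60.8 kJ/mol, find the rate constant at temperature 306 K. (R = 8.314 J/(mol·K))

5.93e-02 s⁻¹

Step 1: Use the Arrhenius equation: k = A × exp(-Eₐ/RT)
Step 2: Convert Eₐ to J/mol: 60.8 kJ/mol = 60800 J/mol
Step 3: Calculate the exponent: -Eₐ/(RT) = -60800/(8.314 × 306) = -23.89858
Step 4: k = 1.42e+09 × exp(-23.89858)
Step 5: k = 1.42e+09 × 4.17810e-11 = 5.9329e-02 s⁻¹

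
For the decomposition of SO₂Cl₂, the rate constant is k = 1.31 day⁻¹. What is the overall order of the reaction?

first order (1)

Step 1: The units of k for an nth-order reaction are (concentration)^(1-n)·(time)⁻¹.
Step 2: Here k has units day⁻¹, so the concentration exponent is 0.
Step 3: 1 - n = 0 ⇒ n = 1. The reaction is first order.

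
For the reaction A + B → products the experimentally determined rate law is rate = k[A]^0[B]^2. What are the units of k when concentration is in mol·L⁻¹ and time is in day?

(mol·L⁻¹)⁻¹·day⁻¹

Step 1: Overall order = 0 + 2 = 2.
Step 2: rate has units mol·L⁻¹·day⁻¹; [A]^0[B]^2 has units (mol·L⁻¹)^2.
Step 3: k = rate/([A]^0[B]^2), so units of k = (mol·L⁻¹)^(1-2)·day⁻¹ = (mol·L⁻¹)⁻¹·day⁻¹.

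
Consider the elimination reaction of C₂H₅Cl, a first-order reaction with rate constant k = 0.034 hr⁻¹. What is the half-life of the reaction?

20.39 hr

Step 1: For a first-order reaction, t₁/₂ = ln(2)/k
Step 2: t₁/₂ = ln(2)/0.034
Step 3: t₁/₂ = 0.6931/0.034 = 20.39 hr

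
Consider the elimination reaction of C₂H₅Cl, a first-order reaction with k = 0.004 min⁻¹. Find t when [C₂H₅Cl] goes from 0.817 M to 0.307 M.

244.7 min

Step 1: For first-order: t = ln([C₂H₅Cl]₀/[C₂H₅Cl])/k
Step 2: t = ln(0.817/0.307)/0.004
Step 3: t = ln(2.661)/0.004
Step 4: t = 0.9788/0.004 = 244.7 min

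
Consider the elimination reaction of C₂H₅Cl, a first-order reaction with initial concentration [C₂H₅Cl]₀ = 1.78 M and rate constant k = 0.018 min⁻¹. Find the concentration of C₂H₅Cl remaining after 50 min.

0.7237 M

Step 1: For a first-order reaction: [C₂H₅Cl] = [C₂H₅Cl]₀ × e^(-kt)
Step 2: [C₂H₅Cl] = 1.78 × e^(-0.018 × 50)
Step 3: [C₂H₅Cl] = 1.78 × e^(-0.9)
Step 4: [C₂H₅Cl] = 1.78 × 0.40657 = 0.7237 M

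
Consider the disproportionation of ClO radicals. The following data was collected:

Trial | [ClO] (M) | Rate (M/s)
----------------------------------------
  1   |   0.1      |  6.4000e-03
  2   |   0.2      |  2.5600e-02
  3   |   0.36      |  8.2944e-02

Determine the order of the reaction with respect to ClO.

second order (2)

Step 1: Compare trials to find order n where rate₂/rate₁ = ([ClO]₂/[ClO]₁)^n
Step 2: rate₂/rate₁ = 2.5600e-02/6.4000e-03 = 4
Step 3: [ClO]₂/[ClO]₁ = 0.2/0.1 = 2
Step 4: n = ln(4)/ln(2) = 2.00 ≈ 2
Step 5: The reaction is second order in ClO.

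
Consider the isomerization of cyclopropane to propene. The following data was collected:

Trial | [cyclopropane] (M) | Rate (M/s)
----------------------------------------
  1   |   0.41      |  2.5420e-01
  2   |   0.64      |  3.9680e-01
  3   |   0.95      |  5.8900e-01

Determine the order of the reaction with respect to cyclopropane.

first order (1)

Step 1: Compare trials to find order n where rate₂/rate₁ = ([cyclopropane]₂/[cyclopropane]₁)^n
Step 2: rate₂/rate₁ = 3.9680e-01/2.5420e-01 = 1.561
Step 3: [cyclopropane]₂/[cyclopropane]₁ = 0.64/0.41 = 1.561
Step 4: n = ln(1.561)/ln(1.561) = 1.00 ≈ 1
Step 5: The reaction is first order in cyclopropane.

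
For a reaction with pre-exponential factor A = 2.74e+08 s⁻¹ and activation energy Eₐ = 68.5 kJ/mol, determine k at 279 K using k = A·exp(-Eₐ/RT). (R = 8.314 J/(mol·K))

4.10e-05 s⁻¹

Step 1: Use the Arrhenius equation: k = A × exp(-Eₐ/RT)
Step 2: Convert Eₐ to J/mol: 68.5 kJ/mol = 68500 J/mol
Step 3: Calculate the exponent: -Eₐ/(RT) = -68500/(8.314 × 279) = -29.53088
Step 4: k = 2.74e+08 × exp(-29.53088)
Step 5: k = 2.74e+08 × 1.49590e-13 = 4.0988e-05 s⁻¹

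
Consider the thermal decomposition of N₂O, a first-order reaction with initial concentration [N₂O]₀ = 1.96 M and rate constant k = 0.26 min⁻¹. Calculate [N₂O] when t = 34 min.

0.0002839 M

Step 1: For a first-order reaction: [N₂O] = [N₂O]₀ × e^(-kt)
Step 2: [N₂O] = 1.96 × e^(-0.26 × 34)
Step 3: [N₂O] = 1.96 × e^(-8.84)
Step 4: [N₂O] = 1.96 × 0.000144823 = 0.0002839 M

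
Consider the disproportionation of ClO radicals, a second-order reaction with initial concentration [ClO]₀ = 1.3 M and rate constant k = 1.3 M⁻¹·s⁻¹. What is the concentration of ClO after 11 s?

0.06636 M

Step 1: For a second-order reaction: 1/[ClO] = 1/[ClO]₀ + kt
Step 2: 1/[ClO] = 1/1.3 + 1.3 × 11
Step 3: 1/[ClO] = 0.7692 + 14.3 = 15.07
Step 4: [ClO] = 1/15.07 = 0.06636 M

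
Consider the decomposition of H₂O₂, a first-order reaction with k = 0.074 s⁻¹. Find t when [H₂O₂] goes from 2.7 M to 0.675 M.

18.73 s

Step 1: For first-order: t = ln([H₂O₂]₀/[H₂O₂])/k
Step 2: t = ln(2.7/0.675)/0.074
Step 3: t = ln(4)/0.074
Step 4: t = 1.386/0.074 = 18.73 s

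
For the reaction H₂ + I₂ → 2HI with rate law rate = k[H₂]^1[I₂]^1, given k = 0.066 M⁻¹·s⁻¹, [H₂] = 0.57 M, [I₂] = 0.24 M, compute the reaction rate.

0.009029 M/s

Step 1: The rate law is rate = k[H₂]^1[I₂]^1
Step 2: Substitute: rate = 0.066 × (0.57)^1 × (0.24)^1
Step 3: rate = 0.066 × 0.57 × 0.24 = 0.0090288 M/s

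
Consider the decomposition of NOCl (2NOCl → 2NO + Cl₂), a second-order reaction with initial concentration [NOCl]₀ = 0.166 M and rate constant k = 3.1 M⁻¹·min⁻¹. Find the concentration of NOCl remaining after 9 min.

0.02948 M

Step 1: For a second-order reaction: 1/[NOCl] = 1/[NOCl]₀ + kt
Step 2: 1/[NOCl] = 1/0.166 + 3.1 × 9
Step 3: 1/[NOCl] = 6.024 + 27.9 = 33.92
Step 4: [NOCl] = 1/33.92 = 0.02948 M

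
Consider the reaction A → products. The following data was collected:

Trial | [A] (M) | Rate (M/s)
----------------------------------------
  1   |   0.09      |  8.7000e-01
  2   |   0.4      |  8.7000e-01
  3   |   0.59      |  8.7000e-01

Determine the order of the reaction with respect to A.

zeroth order (0)

Step 1: Compare trials - when concentration changes, rate stays constant.
Step 2: rate₂/rate₁ = 8.7000e-01/8.7000e-01 = 1
Step 3: [A]₂/[A]₁ = 0.4/0.09 = 4.444
Step 4: Since rate ratio ≈ (conc ratio)^0, the reaction is zeroth order.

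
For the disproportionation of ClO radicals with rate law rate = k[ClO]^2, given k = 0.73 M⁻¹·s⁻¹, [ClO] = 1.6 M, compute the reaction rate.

1.869 M/s

Step 1: Identify the rate law: rate = k[ClO]^2
Step 2: Substitute values: rate = 0.73 × (1.6)^2
Step 3: Calculate: rate = 0.73 × 2.56 = 1.8688 M/s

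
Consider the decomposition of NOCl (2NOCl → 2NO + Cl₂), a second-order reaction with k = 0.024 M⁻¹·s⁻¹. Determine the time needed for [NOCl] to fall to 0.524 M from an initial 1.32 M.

47.95 s

Step 1: For second-order: t = (1/[NOCl] - 1/[NOCl]₀)/k
Step 2: t = (1/0.524 - 1/1.32)/0.024
Step 3: t = (1.908 - 0.7576)/0.024
Step 4: t = 1.151/0.024 = 47.95 s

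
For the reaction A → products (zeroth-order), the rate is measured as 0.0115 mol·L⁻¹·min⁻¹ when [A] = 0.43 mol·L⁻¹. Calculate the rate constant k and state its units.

0.0115 mol·L⁻¹·min⁻¹

Step 1: For a zeroth-order reaction, rate = k (independent of concentration).
Step 2: k = rate = 0.0115 mol·L⁻¹·min⁻¹.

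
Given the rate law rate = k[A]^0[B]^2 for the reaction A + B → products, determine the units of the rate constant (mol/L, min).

(mol/L)⁻¹·min⁻¹

Step 1: Overall order = 0 + 2 = 2.
Step 2: rate has units mol/L·min⁻¹; [A]^0[B]^2 has units (mol/L)^2.
Step 3: k = rate/([A]^0[B]^2), so units of k = (mol/L)^(1-2)·min⁻¹ = (mol/L)⁻¹·min⁻¹.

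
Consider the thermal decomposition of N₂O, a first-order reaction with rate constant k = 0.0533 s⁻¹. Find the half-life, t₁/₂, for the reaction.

13 s

Step 1: For a first-order reaction, t₁/₂ = ln(2)/k
Step 2: t₁/₂ = ln(2)/0.0533
Step 3: t₁/₂ = 0.6931/0.0533 = 13 s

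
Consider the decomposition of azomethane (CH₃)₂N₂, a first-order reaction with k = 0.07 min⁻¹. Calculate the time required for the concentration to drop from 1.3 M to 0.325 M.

19.8 min

Step 1: For first-order: t = ln([azomethane]₀/[azomethane])/k
Step 2: t = ln(1.3/0.325)/0.07
Step 3: t = ln(4)/0.07
Step 4: t = 1.386/0.07 = 19.8 min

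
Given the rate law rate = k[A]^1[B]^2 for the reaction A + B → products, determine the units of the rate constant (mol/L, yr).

(mol/L)⁻²·yr⁻¹

Step 1: Overall order = 1 + 2 = 3.
Step 2: rate has units mol/L·yr⁻¹; [A]^1[B]^2 has units (mol/L)^3.
Step 3: k = rate/([A]^1[B]^2), so units of k = (mol/L)^(1-3)·yr⁻¹ = (mol/L)⁻²·yr⁻¹.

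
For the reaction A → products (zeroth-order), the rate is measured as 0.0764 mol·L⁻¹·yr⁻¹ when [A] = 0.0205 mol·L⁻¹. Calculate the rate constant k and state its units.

0.0764 mol·L⁻¹·yr⁻¹

Step 1: For a zeroth-order reaction, rate = k (independent of concentration).
Step 2: k = rate = 0.0764 mol·L⁻¹·yr⁻¹.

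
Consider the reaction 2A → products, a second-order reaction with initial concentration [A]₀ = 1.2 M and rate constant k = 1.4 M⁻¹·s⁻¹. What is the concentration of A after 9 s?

0.07444 M

Step 1: For a second-order reaction: 1/[A] = 1/[A]₀ + kt
Step 2: 1/[A] = 1/1.2 + 1.4 × 9
Step 3: 1/[A] = 0.8333 + 12.6 = 13.43
Step 4: [A] = 1/13.43 = 0.07444 M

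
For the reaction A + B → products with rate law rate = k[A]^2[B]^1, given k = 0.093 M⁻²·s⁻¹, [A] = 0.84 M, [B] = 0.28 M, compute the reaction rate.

0.01837 M/s

Step 1: The rate law is rate = k[A]^2[B]^1
Step 2: Substitute: rate = 0.093 × (0.84)^2 × (0.28)^1
Step 3: rate = 0.093 × 0.7056 × 0.28 = 0.0183738 M/s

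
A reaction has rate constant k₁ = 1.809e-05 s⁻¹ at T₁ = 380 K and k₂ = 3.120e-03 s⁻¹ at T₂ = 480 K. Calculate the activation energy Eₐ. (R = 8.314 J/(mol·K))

78.1 kJ/mol

Step 1: Use the two-temperature Arrhenius form: ln(k₂/k₁) = -Eₐ/R × (1/T₂ - 1/T₁)
Step 2: ln(k₂/k₁) = ln(3.120e-03/1.809e-05) = ln(172.471) = 5.15023
Step 3: 1/T₂ - 1/T₁ = 1/480 - 1/380 = -5.482456e-04 K⁻¹
Step 4: Eₐ = -R × ln(k₂/k₁) / (1/T₂ - 1/T₁) = -8.314 × 5.15023 / -5.482456e-04
Step 5: Eₐ = 7.8102e+04 J/mol = 78.1 kJ/mol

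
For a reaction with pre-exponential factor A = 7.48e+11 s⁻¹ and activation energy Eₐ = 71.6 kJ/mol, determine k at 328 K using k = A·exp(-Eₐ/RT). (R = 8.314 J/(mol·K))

2.96e+00 s⁻¹

Step 1: Use the Arrhenius equation: k = A × exp(-Eₐ/RT)
Step 2: Convert Eₐ to J/mol: 71.6 kJ/mol = 71600 J/mol
Step 3: Calculate the exponent: -Eₐ/(RT) = -71600/(8.314 × 328) = -26.25604
Step 4: k = 7.48e+11 × exp(-26.25604)
Step 5: k = 7.48e+11 × 3.95500e-12 = 2.9583e+00 s⁻¹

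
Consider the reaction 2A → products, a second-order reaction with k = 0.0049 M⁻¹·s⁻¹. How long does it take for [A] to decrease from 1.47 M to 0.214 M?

814.8 s

Step 1: For second-order: t = (1/[A] - 1/[A]₀)/k
Step 2: t = (1/0.214 - 1/1.47)/0.0049
Step 3: t = (4.673 - 0.6803)/0.0049
Step 4: t = 3.993/0.0049 = 814.8 s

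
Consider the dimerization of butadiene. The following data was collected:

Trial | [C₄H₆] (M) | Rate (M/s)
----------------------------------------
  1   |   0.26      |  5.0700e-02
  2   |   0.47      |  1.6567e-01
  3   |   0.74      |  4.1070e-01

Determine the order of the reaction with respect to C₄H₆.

second order (2)

Step 1: Compare trials to find order n where rate₂/rate₁ = ([C₄H₆]₂/[C₄H₆]₁)^n
Step 2: rate₂/rate₁ = 1.6567e-01/5.0700e-02 = 3.268
Step 3: [C₄H₆]₂/[C₄H₆]₁ = 0.47/0.26 = 1.808
Step 4: n = ln(3.268)/ln(1.808) = 2.00 ≈ 2
Step 5: The reaction is second order in C₄H₆.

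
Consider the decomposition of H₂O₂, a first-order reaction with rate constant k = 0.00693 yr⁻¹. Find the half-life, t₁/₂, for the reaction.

100 yr

Step 1: For a first-order reaction, t₁/₂ = ln(2)/k
Step 2: t₁/₂ = ln(2)/0.00693
Step 3: t₁/₂ = 0.6931/0.00693 = 100 yr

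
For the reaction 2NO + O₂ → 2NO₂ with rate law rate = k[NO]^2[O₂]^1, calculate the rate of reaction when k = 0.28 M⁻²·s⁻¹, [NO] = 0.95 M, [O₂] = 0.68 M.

0.1718 M/s

Step 1: The rate law is rate = k[NO]^2[O₂]^1
Step 2: Substitute: rate = 0.28 × (0.95)^2 × (0.68)^1
Step 3: rate = 0.28 × 0.9025 × 0.68 = 0.171836 M/s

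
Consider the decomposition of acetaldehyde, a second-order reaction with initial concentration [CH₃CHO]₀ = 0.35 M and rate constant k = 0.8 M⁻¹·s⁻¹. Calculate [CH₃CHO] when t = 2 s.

0.2244 M

Step 1: For a second-order reaction: 1/[CH₃CHO] = 1/[CH₃CHO]₀ + kt
Step 2: 1/[CH₃CHO] = 1/0.35 + 0.8 × 2
Step 3: 1/[CH₃CHO] = 2.857 + 1.6 = 4.457
Step 4: [CH₃CHO] = 1/4.457 = 0.2244 M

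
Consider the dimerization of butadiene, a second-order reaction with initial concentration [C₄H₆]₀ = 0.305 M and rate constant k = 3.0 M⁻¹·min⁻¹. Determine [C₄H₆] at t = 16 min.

0.0195 M

Step 1: For a second-order reaction: 1/[C₄H₆] = 1/[C₄H₆]₀ + kt
Step 2: 1/[C₄H₆] = 1/0.305 + 3.0 × 16
Step 3: 1/[C₄H₆] = 3.279 + 48 = 51.28
Step 4: [C₄H₆] = 1/51.28 = 0.0195 M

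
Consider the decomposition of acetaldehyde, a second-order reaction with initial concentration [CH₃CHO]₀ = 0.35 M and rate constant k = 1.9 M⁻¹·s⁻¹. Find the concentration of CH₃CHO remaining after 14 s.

0.03395 M

Step 1: For a second-order reaction: 1/[CH₃CHO] = 1/[CH₃CHO]₀ + kt
Step 2: 1/[CH₃CHO] = 1/0.35 + 1.9 × 14
Step 3: 1/[CH₃CHO] = 2.857 + 26.6 = 29.46
Step 4: [CH₃CHO] = 1/29.46 = 0.03395 M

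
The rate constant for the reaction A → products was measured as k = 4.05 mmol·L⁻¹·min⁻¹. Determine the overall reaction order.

zeroth order (0)

Step 1: The units of k for an nth-order reaction are (concentration)^(1-n)·(time)⁻¹.
Step 2: Here k has units mmol·L⁻¹·min⁻¹, so the concentration exponent is 1.
Step 3: 1 - n = 1 ⇒ n = 0. The reaction is zeroth order.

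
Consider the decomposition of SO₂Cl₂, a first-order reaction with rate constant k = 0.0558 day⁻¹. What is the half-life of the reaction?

12.42 day

Step 1: For a first-order reaction, t₁/₂ = ln(2)/k
Step 2: t₁/₂ = ln(2)/0.0558
Step 3: t₁/₂ = 0.6931/0.0558 = 12.42 day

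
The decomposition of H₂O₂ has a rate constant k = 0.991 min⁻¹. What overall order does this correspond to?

first order (1)

Step 1: The units of k for an nth-order reaction are (concentration)^(1-n)·(time)⁻¹.
Step 2: Here k has units min⁻¹, so the concentration exponent is 0.
Step 3: 1 - n = 0 ⇒ n = 1. The reaction is first order.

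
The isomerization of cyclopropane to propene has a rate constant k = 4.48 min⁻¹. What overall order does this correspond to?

first order (1)

Step 1: The units of k for an nth-order reaction are (concentration)^(1-n)·(time)⁻¹.
Step 2: Here k has units min⁻¹, so the concentration exponent is 0.
Step 3: 1 - n = 0 ⇒ n = 1. The reaction is first order.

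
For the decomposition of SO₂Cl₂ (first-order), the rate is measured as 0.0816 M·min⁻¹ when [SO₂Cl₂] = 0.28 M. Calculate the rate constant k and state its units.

0.2914 min⁻¹

Step 1: rate = k[SO₂Cl₂]^1, so k = rate / [SO₂Cl₂]^1.
Step 2: k = 0.0816 / (0.28)^1 = 0.0816 / 0.28.
Step 3: k = 0.2914 min⁻¹.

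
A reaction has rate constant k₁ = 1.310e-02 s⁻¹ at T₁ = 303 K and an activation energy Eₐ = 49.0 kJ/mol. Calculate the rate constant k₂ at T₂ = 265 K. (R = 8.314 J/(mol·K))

8.053e-04 s⁻¹

Step 1: Use the two-temperature Arrhenius form: ln(k₂/k₁) = -Eₐ/R × (1/T₂ - 1/T₁)
Step 2: Convert Eₐ to J/mol: 49.0 kJ/mol = 49000 J/mol
Step 3: 1/T₂ - 1/T₁ = 1/265 - 1/303 = 4.732549e-04 K⁻¹
Step 4: ln(k₂/k₁) = -49000/8.314 × 4.732549e-04 = -2.78921
Step 5: k₂ = k₁ × exp(-2.78921) = 1.310e-02 × 6.14698e-02 = 8.053e-04 s⁻¹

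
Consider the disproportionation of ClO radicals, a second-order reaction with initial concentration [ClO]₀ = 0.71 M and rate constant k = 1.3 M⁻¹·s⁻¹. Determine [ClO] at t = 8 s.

0.08469 M

Step 1: For a second-order reaction: 1/[ClO] = 1/[ClO]₀ + kt
Step 2: 1/[ClO] = 1/0.71 + 1.3 × 8
Step 3: 1/[ClO] = 1.408 + 10.4 = 11.81
Step 4: [ClO] = 1/11.81 = 0.08469 M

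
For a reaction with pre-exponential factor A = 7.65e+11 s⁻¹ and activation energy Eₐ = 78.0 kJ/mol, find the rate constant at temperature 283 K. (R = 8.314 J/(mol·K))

3.06e-03 s⁻¹

Step 1: Use the Arrhenius equation: k = A × exp(-Eₐ/RT)
Step 2: Convert Eₐ to J/mol: 78.0 kJ/mol = 78000 J/mol
Step 3: Calculate the exponent: -Eₐ/(RT) = -78000/(8.314 × 283) = -33.15112
Step 4: k = 7.65e+11 × exp(-33.15112)
Step 5: k = 7.65e+11 × 4.00545e-15 = 3.0642e-03 s⁻¹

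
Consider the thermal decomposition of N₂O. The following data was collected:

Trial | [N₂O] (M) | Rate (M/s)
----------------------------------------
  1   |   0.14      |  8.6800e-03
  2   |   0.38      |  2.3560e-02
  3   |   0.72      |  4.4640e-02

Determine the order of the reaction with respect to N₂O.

first order (1)

Step 1: Compare trials to find order n where rate₂/rate₁ = ([N₂O]₂/[N₂O]₁)^n
Step 2: rate₂/rate₁ = 2.3560e-02/8.6800e-03 = 2.714
Step 3: [N₂O]₂/[N₂O]₁ = 0.38/0.14 = 2.714
Step 4: n = ln(2.714)/ln(2.714) = 1.00 ≈ 1
Step 5: The reaction is first order in N₂O.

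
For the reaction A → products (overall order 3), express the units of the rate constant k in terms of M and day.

M⁻²·day⁻¹

Step 1: For overall order n, rate = k × (concentration)^n.
Step 2: Rate has units M·day⁻¹; concentration term has units M^3.
Step 3: k = rate / (concentration)^n, so units of k = M^(1-3)·day⁻¹ = M⁻²·day⁻¹.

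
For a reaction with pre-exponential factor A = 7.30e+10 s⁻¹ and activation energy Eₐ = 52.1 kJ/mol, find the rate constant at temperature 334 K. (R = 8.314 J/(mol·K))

5.19e+02 s⁻¹

Step 1: Use the Arrhenius equation: k = A × exp(-Eₐ/RT)
Step 2: Convert Eₐ to J/mol: 52.1 kJ/mol = 52100 J/mol
Step 3: Calculate the exponent: -Eₐ/(RT) = -52100/(8.314 × 334) = -18.76209
Step 4: k = 7.30e+10 × exp(-18.76209)
Step 5: k = 7.30e+10 × 7.10768e-09 = 5.1886e+02 s⁻¹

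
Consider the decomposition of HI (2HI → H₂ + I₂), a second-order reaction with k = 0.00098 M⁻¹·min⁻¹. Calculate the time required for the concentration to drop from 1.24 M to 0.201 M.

4254 min

Step 1: For second-order: t = (1/[HI] - 1/[HI]₀)/k
Step 2: t = (1/0.201 - 1/1.24)/0.00098
Step 3: t = (4.975 - 0.8065)/0.00098
Step 4: t = 4.169/0.00098 = 4254 min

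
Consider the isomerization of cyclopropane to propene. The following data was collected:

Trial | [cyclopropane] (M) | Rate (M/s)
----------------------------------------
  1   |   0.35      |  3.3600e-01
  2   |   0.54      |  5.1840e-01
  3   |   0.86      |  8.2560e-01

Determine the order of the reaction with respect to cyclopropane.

first order (1)

Step 1: Compare trials to find order n where rate₂/rate₁ = ([cyclopropane]₂/[cyclopropane]₁)^n
Step 2: rate₂/rate₁ = 5.1840e-01/3.3600e-01 = 1.543
Step 3: [cyclopropane]₂/[cyclopropane]₁ = 0.54/0.35 = 1.543
Step 4: n = ln(1.543)/ln(1.543) = 1.00 ≈ 1
Step 5: The reaction is first order in cyclopropane.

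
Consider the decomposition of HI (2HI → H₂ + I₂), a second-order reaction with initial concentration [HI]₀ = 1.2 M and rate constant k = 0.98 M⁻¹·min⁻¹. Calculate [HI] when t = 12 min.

0.07941 M

Step 1: For a second-order reaction: 1/[HI] = 1/[HI]₀ + kt
Step 2: 1/[HI] = 1/1.2 + 0.98 × 12
Step 3: 1/[HI] = 0.8333 + 11.76 = 12.59
Step 4: [HI] = 1/12.59 = 0.07941 M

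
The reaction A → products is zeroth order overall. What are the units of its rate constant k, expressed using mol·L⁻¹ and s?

mol·L⁻¹·s⁻¹

Step 1: For overall order n, rate = k × (concentration)^n.
Step 2: Rate has units mol·L⁻¹·s⁻¹; concentration term has units (mol·L⁻¹)^0.
Step 3: k = rate / (concentration)^n, so units of k = (mol·L⁻¹)^(1-0)·s⁻¹ = mol·L⁻¹·s⁻¹.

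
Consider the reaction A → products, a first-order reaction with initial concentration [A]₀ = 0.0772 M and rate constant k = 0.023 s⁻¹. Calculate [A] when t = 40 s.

0.03077 M

Step 1: For a first-order reaction: [A] = [A]₀ × e^(-kt)
Step 2: [A] = 0.0772 × e^(-0.023 × 40)
Step 3: [A] = 0.0772 × e^(-0.92)
Step 4: [A] = 0.0772 × 0.398519 = 0.03077 M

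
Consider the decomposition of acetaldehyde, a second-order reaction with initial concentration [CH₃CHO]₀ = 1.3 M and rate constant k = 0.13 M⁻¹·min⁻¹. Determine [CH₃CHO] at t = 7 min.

0.5955 M

Step 1: For a second-order reaction: 1/[CH₃CHO] = 1/[CH₃CHO]₀ + kt
Step 2: 1/[CH₃CHO] = 1/1.3 + 0.13 × 7
Step 3: 1/[CH₃CHO] = 0.7692 + 0.91 = 1.679
Step 4: [CH₃CHO] = 1/1.679 = 0.5955 M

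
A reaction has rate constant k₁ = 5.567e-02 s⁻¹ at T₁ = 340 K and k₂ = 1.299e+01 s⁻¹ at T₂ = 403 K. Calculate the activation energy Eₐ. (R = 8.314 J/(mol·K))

98.6 kJ/mol

Step 1: Use the two-temperature Arrhenius form: ln(k₂/k₁) = -Eₐ/R × (1/T₂ - 1/T₁)
Step 2: ln(k₂/k₁) = ln(1.299e+01/5.567e-02) = ln(233.339) = 5.45249
Step 3: 1/T₂ - 1/T₁ = 1/403 - 1/340 = -4.597869e-04 K⁻¹
Step 4: Eₐ = -R × ln(k₂/k₁) / (1/T₂ - 1/T₁) = -8.314 × 5.45249 / -4.597869e-04
Step 5: Eₐ = 9.8594e+04 J/mol = 98.6 kJ/mol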